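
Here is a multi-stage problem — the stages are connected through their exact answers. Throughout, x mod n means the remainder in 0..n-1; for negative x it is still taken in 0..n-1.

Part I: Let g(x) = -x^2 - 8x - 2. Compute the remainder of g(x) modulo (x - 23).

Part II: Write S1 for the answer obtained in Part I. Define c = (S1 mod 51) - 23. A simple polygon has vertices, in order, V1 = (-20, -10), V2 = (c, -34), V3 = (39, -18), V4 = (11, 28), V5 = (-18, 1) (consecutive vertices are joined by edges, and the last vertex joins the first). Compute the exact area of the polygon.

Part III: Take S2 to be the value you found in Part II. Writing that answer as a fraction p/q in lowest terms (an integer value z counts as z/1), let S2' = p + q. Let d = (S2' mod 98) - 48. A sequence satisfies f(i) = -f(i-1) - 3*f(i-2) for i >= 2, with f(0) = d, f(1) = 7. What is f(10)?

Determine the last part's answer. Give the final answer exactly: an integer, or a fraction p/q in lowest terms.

Part I: remainder = value at the root: -1*(23)^2 - 8*(23)^1 - 2 = (-529) + (-184) + (-2) = -715; answer -715
Part II: S1 = -715; c = 27; cross terms: (-20*-34 - 27*-10)=950, (27*-18 - 39*-34)=840, (39*28 - 11*-18)=1290, (11*1 - -18*28)=515, (-18*-10 - -20*1)=200; twice the area = |3795| = 3795; area = 3795/2; answer 3795/2
Part III: S2 = 3795/2; threaded value p + q = 3797; d = 25; f(2) = -1*(7) - 3*(25) = -82; iterating: f(2)=-82, f(3)=61, f(4)=185, f(5)=-368, f(6)=-187, f(7)=1291, f(8)=-730, f(9)=-3143, f(10)=5333; answer 5333

5333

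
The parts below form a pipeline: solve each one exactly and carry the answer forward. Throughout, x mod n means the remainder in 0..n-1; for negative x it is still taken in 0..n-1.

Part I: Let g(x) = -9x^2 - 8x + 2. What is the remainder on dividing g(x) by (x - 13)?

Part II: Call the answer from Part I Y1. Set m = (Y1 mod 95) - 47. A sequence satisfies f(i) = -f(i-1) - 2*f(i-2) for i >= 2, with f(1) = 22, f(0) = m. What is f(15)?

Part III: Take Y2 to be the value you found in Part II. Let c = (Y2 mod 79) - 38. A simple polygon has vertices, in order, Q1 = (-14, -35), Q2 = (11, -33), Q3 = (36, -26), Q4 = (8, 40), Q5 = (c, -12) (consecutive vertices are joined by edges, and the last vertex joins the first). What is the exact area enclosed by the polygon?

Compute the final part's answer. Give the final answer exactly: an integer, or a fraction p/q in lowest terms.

Part I: remainder = value at the root: -9*(13)^2 - 8*(13)^1 + 2 = (-1521) + (-104) + (2) = -1623; answer -1623
Part II: Y1 = -1623; m = 40; f(2) = -1*(22) - 2*(40) = -102; iterating: f(2)=-102, f(3)=58, f(4)=146, f(5)=-262, f(6)=-30, f(7)=554, f(8)=-494, f(9)=-614, f(10)=1602, f(11)=-374, f(12)=-2830, f(13)=3578, f(14)=2082, f(15)=-9238; answer -9238
Part III: Y2 = -9238; c = -33; cross terms: (-14*-33 - 11*-35)=847, (11*-26 - 36*-33)=902, (36*40 - 8*-26)=1648, (8*-12 - -33*40)=1224, (-33*-35 - -14*-12)=987; twice the area = |5608| = 5608; area = 2804; answer 2804

2804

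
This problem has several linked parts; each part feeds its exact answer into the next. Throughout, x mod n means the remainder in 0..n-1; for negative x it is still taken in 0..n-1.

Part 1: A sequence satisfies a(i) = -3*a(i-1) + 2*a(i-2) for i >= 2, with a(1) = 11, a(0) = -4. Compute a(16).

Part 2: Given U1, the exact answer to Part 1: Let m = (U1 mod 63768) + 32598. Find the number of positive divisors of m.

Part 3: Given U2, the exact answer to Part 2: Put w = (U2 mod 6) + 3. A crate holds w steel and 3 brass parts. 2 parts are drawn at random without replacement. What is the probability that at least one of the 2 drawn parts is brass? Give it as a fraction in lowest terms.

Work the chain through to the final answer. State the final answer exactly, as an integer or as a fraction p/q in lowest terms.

Part 1: a(2) = -3*(11) + 2*(-4) = -41; iterating: a(2)=-41, a(3)=145, a(4)=-517, a(5)=1841, a(6)=-6557, a(7)=23353, a(8)=-83173, a(9)=296225, a(10)=-1055021, a(11)=3757513, a(12)=-13382581, a(13)=47662769, a(14)=-169753469, a(15)=604585945, a(16)=-2153264773; answer -2153264773
Part 2: U1 = -2153264773; m = 85649; 85649 = 41 * 2089; number of divisors = (1+1) * (1+1) = 4; answer 4
Part 3: U2 = 4; w = 7; total draws C(10,2) = 45; complement C(7,2) = 21; favorable 45 - 21 = 24; P = 8/15; answer 8/15

8/15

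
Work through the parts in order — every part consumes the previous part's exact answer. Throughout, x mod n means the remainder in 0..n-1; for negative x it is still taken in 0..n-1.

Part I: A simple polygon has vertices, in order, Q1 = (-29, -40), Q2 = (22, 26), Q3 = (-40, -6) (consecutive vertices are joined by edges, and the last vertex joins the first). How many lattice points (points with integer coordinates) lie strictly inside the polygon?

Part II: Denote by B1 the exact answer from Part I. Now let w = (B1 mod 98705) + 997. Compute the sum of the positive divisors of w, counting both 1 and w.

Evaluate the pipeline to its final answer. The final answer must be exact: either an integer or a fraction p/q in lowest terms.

2790

Part I: cross terms: (-29*26 - 22*-40)=126, (22*-6 - -40*26)=908, (-40*-40 - -29*-6)=1426; twice the area = |2460| = 2460; area = 1230; boundary points = 3 + 2 + 1 = 6; strictly interior points = area - boundary/2 + 1 = 1228; answer 1228
Part II: B1 = 1228; w = 2225; 2225 = 5^2 * 89; sigma = (1 + 5 + 25) * (1 + 89) = 31 * 90 = 2790; answer 2790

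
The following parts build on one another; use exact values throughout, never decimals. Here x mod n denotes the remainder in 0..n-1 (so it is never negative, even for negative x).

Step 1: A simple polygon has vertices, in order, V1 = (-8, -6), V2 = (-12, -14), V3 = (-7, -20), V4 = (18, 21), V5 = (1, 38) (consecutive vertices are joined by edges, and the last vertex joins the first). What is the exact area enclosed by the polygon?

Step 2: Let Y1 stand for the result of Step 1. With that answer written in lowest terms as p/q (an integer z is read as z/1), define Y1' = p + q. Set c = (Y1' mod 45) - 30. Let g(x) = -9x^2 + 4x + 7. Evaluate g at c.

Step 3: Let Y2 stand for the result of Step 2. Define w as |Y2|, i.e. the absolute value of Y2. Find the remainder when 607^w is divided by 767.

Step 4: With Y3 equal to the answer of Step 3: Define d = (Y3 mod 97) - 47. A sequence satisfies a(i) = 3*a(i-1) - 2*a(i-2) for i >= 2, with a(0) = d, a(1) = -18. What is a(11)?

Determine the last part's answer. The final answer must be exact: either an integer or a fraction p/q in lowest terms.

Step 1: cross terms: (-8*-14 - -12*-6)=40, (-12*-20 - -7*-14)=142, (-7*21 - 18*-20)=213, (18*38 - 1*21)=663, (1*-6 - -8*38)=298; twice the area = |1356| = 1356; area = 678; answer 678
Step 2: Y1 = 678; threaded value p + q = 679; c = -26; -9*(-26)^2 + 4*(-26)^1 + 7 = (-6084) + (-104) + (7) = -6181; answer -6181
Step 3: Y2 = -6181; w = 6181; squarings mod 767: 607^1=607, 607^2=289, 607^4=685, 607^8=588, 607^16=594, 607^32=16, 607^64=256, 607^128=341, 607^256=464, 607^512=536, 607^1024=438, 607^2048=94, 607^4096=399; 607^6181 = 607^1 * 607^4 * 607^32 * 607^2048 * 607^4096 = 685 (mod 767); answer 685
Step 4: Y3 = 685; d = -41; a(2) = 3*(-18) - 2*(-41) = 28; iterating: a(2)=28, a(3)=120, a(4)=304, a(5)=672, a(6)=1408, a(7)=2880, a(8)=5824, a(9)=11712, a(10)=23488, a(11)=47040; answer 47040

47040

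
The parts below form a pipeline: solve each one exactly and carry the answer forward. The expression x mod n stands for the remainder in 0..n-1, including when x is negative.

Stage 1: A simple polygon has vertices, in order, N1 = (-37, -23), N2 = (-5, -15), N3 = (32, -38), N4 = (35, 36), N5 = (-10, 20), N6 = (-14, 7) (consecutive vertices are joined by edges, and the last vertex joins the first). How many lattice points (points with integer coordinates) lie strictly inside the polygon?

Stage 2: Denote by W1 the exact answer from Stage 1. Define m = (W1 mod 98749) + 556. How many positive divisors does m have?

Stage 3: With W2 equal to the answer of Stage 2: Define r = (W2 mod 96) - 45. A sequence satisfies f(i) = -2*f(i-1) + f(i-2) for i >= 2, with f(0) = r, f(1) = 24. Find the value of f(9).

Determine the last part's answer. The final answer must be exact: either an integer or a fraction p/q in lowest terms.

Stage 1: cross terms: (-37*-15 - -5*-23)=440, (-5*-38 - 32*-15)=670, (32*36 - 35*-38)=2482, (35*20 - -10*36)=1060, (-10*7 - -14*20)=210, (-14*-23 - -37*7)=581; twice the area = |5443| = 5443; area = 5443/2; boundary points = 8 + 1 + 1 + 1 + 1 + 1 = 13; strictly interior points = area - boundary/2 + 1 = 2716; answer 2716
Stage 2: W1 = 2716; m = 3272; 3272 = 2^3 * 409; number of divisors = (3+1) * (1+1) = 8; answer 8
Stage 3: W2 = 8; r = -37; f(2) = -2*(24) + 1*(-37) = -85; iterating: f(2)=-85, f(3)=194, f(4)=-473, f(5)=1140, f(6)=-2753, f(7)=6646, f(8)=-16045, f(9)=38736; answer 38736

38736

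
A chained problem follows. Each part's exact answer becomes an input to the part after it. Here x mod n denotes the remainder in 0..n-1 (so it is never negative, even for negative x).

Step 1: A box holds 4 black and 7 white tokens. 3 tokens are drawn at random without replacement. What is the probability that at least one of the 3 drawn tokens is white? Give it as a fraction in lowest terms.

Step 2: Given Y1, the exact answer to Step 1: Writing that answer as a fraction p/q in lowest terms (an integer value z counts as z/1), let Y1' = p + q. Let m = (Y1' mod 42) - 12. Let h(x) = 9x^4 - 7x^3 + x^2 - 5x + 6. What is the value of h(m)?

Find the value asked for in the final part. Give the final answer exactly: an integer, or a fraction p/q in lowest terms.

1384306

Step 1: total draws C(11,3) = 165; complement C(4,3) = 4; favorable 165 - 4 = 161; P = 161/165; answer 161/165
Step 2: Y1 = 161/165; threaded value p + q = 326; m = 20; 9*(20)^4 - 7*(20)^3 + 1*(20)^2 - 5*(20)^1 + 6 = (1440000) + (-56000) + (400) + (-100) + (6) = 1384306; answer 1384306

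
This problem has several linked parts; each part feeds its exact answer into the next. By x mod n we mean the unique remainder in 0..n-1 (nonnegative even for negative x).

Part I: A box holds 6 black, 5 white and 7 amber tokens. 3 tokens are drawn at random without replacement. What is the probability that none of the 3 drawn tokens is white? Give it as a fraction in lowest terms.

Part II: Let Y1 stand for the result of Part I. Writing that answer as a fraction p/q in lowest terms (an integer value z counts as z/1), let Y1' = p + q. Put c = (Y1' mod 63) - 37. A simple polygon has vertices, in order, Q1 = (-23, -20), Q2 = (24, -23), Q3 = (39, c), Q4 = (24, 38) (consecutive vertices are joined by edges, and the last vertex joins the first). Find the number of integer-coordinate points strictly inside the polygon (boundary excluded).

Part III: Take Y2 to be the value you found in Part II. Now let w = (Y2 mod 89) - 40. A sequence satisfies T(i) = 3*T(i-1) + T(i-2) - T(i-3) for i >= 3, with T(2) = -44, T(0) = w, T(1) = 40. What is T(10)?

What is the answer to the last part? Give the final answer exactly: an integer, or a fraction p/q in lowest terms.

Part I: total draws C(18,3) = 816; favorable C(13,3) = 286; P = 143/408; answer 143/408
Part II: Y1 = 143/408; threaded value p + q = 551; c = 10; cross terms: (-23*-23 - 24*-20)=1009, (24*10 - 39*-23)=1137, (39*38 - 24*10)=1242, (24*-20 - -23*38)=394; twice the area = |3782| = 3782; area = 1891; boundary points = 1 + 3 + 1 + 1 = 6; strictly interior points = area - boundary/2 + 1 = 1889; answer 1889
Part III: Y2 = 1889; w = -20; T(3) = 3*(-44) + 1*(40) - 1*(-20) = -72; iterating: T(3)=-72, T(4)=-300, T(5)=-928, T(6)=-3012, T(7)=-9664, T(8)=-31076, T(9)=-99880, T(10)=-321052; answer -321052

-321052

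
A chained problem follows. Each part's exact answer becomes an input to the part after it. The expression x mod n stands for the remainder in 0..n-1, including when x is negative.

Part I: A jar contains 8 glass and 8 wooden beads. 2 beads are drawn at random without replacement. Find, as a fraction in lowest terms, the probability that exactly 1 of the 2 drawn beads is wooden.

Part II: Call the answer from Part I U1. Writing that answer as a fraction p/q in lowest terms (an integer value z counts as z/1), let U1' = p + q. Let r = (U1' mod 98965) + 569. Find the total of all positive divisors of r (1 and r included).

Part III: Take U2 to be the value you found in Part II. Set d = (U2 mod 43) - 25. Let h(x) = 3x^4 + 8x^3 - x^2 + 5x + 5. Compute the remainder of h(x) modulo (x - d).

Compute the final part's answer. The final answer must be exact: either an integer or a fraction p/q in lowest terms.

Part I: total draws C(16,2) = 120; favorable C(8,1)*C(8,1) = 64; P = 8/15; answer 8/15
Part II: U1 = 8/15; threaded value p + q = 23; r = 592; 592 = 2^4 * 37; sigma = (1 + 2 + 4 + 8 + 16) * (1 + 37) = 31 * 38 = 1178; answer 1178
Part III: U2 = 1178; d = -8; remainder = value at the root: 3*(-8)^4 + 8*(-8)^3 - 1*(-8)^2 + 5*(-8)^1 + 5 = (12288) + (-4096) + (-64) + (-40) + (5) = 8093; answer 8093

8093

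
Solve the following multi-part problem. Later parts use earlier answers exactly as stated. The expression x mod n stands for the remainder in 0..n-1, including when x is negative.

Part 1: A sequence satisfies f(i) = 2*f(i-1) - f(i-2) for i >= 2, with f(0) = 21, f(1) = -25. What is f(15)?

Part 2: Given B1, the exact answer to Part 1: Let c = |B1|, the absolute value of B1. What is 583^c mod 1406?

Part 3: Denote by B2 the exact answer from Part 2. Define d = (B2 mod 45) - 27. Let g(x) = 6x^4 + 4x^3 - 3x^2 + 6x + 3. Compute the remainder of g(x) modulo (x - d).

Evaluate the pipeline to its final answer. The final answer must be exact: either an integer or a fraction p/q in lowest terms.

Part 1: f(2) = 2*(-25) - 1*(21) = -71; iterating: f(2)=-71, f(3)=-117, f(4)=-163, f(5)=-209, f(6)=-255, f(7)=-301, f(8)=-347, f(9)=-393, f(10)=-439, f(11)=-485, f(12)=-531, f(13)=-577, f(14)=-623, f(15)=-669; answer -669
Part 2: B1 = -669; c = 669; squarings mod 1406: 583^1=583, 583^2=1043, 583^4=1011, 583^8=1365, 583^16=275, 583^32=1107, 583^64=823, 583^128=1043, 583^256=1011, 583^512=1365; 583^669 = 583^1 * 583^4 * 583^8 * 583^16 * 583^128 * 583^512 = 677 (mod 1406); answer 677
Part 3: B2 = 677; d = -25; remainder = value at the root: 6*(-25)^4 + 4*(-25)^3 - 3*(-25)^2 + 6*(-25)^1 + 3 = (2343750) + (-62500) + (-1875) + (-150) + (3) = 2279228; answer 2279228

2279228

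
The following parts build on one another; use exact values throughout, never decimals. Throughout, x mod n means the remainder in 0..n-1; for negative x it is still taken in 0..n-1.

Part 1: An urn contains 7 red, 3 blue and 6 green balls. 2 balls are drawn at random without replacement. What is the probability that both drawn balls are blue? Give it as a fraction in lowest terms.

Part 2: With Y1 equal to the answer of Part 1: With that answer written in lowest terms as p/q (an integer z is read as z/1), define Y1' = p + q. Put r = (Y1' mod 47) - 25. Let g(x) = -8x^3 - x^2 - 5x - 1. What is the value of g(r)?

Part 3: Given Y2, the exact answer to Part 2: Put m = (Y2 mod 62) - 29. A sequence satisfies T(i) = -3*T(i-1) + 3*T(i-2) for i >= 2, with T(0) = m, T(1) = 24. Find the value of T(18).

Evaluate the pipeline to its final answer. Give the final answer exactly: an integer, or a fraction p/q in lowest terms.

-254758446810

Part 1: total draws C(16,2) = 120; favorable C(3,2) = 3; P = 1/40; answer 1/40
Part 2: Y1 = 1/40; threaded value p + q = 41; r = 16; -8*(16)^3 - 1*(16)^2 - 5*(16)^1 - 1 = (-32768) + (-256) + (-80) + (-1) = -33105; answer -33105
Part 3: Y2 = -33105; m = -26; T(2) = -3*(24) + 3*(-26) = -150; iterating: T(2)=-150, T(3)=522, T(4)=-2016, T(5)=7614, T(6)=-28890, T(7)=109512, T(8)=-415206, T(9)=1574154, T(10)=-5968080, T(11)=22626702, T(12)=-85784346, T(13)=325233144, T(14)=-1233052470, T(15)=4674856842, T(16)=-17723727936, T(17)=67195754334, T(18)=-254758446810; answer -254758446810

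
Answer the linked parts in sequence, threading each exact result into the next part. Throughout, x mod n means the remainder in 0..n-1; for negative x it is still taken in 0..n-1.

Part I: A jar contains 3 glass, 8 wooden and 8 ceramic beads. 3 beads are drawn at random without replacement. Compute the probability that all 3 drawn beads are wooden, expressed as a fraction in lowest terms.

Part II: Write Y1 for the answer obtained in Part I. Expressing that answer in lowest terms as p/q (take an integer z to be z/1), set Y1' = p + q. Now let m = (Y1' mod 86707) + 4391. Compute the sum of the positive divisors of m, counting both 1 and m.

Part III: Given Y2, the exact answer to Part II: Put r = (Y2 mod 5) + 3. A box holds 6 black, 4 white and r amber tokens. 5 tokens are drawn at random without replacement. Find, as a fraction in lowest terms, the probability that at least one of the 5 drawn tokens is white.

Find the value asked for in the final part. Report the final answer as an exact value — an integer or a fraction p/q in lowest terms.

129/143

Part I: total draws C(19,3) = 969; favorable C(8,3) = 56; P = 56/969; answer 56/969
Part II: Y1 = 56/969; threaded value p + q = 1025; m = 5416; 5416 = 2^3 * 677; sigma = (1 + 2 + 4 + 8) * (1 + 677) = 15 * 678 = 10170; answer 10170
Part III: Y2 = 10170; r = 3; total draws C(13,5) = 1287; complement C(9,5) = 126; favorable 1287 - 126 = 1161; P = 129/143; answer 129/143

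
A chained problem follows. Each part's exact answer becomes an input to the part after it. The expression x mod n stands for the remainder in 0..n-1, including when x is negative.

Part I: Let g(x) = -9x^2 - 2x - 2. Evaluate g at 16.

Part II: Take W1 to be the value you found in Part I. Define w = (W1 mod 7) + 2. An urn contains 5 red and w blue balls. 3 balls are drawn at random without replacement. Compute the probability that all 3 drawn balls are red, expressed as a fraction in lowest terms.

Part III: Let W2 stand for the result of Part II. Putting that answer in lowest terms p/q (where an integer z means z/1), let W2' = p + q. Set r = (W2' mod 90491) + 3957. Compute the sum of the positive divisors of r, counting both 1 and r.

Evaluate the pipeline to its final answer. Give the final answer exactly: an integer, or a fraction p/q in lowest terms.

7944

Part I: -9*(16)^2 - 2*(16)^1 - 2 = (-2304) + (-32) + (-2) = -2338; answer -2338
Part II: W1 = -2338; w = 2; total draws C(7,3) = 35; favorable C(5,3) = 10; P = 2/7; answer 2/7
Part III: W2 = 2/7; threaded value p + q = 9; r = 3966; 3966 = 2 * 3 * 661; sigma = (1 + 2) * (1 + 3) * (1 + 661) = 3 * 4 * 662 = 7944; answer 7944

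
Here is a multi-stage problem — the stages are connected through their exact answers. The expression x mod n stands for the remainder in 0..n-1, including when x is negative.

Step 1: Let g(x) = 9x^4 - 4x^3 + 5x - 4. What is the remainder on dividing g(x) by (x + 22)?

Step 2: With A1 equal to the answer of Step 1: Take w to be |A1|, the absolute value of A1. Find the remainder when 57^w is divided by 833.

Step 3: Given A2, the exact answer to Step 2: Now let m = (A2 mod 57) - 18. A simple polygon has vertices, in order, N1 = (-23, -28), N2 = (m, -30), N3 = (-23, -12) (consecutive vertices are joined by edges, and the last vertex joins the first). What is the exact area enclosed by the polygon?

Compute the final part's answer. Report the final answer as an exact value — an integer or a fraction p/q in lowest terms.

88

Step 1: remainder = value at the root: 9*(-22)^4 - 4*(-22)^3 + 5*(-22)^1 - 4 = (2108304) + (42592) + (-110) + (-4) = 2150782; answer 2150782
Step 2: A1 = 2150782; w = 2150782; squarings mod 833: 57^1=57, 57^2=750, 57^4=225, 57^8=645, 57^16=358, 57^32=715, 57^64=596, 57^128=358, 57^256=715, 57^512=596, 57^1024=358, 57^2048=715, 57^4096=596, 57^8192=358, 57^16384=715, 57^32768=596, 57^65536=358, 57^131072=715, 57^262144=596, 57^524288=358, 57^1048576=715, 57^2097152=596; 57^2150782 = 57^2 * 57^4 * 57^8 * 57^16 * 57^32 * 57^64 * 57^256 * 57^4096 * 57^16384 * 57^32768 * 57^2097152 = 519 (mod 833); answer 519
Step 3: A2 = 519; m = -12; cross terms: (-23*-30 - -12*-28)=354, (-12*-12 - -23*-30)=-546, (-23*-28 - -23*-12)=368; twice the area = |176| = 176; area = 88; answer 88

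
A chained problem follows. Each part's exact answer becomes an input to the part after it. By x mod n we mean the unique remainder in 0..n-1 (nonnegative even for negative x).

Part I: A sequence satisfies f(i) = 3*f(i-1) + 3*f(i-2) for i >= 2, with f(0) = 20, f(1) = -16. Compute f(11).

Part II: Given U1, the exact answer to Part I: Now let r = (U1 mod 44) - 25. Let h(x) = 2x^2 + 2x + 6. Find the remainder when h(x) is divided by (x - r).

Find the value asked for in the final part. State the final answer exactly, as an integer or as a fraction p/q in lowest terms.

Part I: f(2) = 3*(-16) + 3*(20) = 12; iterating: f(2)=12, f(3)=-12, f(4)=0, f(5)=-36, f(6)=-108, f(7)=-432, f(8)=-1620, f(9)=-6156, f(10)=-23328, f(11)=-88452; answer -88452
Part II: U1 = -88452; r = 7; remainder = value at the root: 2*(7)^2 + 2*(7)^1 + 6 = (98) + (14) + (6) = 118; answer 118

118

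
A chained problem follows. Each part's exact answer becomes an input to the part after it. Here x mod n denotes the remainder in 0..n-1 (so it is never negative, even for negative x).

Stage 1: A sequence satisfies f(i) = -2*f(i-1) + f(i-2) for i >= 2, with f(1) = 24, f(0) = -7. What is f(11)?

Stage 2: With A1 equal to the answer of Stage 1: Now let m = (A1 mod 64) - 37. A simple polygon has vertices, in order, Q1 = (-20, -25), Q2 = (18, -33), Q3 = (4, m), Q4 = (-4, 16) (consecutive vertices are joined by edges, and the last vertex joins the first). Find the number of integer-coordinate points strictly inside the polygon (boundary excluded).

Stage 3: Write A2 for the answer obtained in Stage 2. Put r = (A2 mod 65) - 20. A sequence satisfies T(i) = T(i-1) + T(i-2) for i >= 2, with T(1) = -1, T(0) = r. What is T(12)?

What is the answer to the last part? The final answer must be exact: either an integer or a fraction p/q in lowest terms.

Stage 1: f(2) = -2*(24) + 1*(-7) = -55; iterating: f(2)=-55, f(3)=134, f(4)=-323, f(5)=780, f(6)=-1883, f(7)=4546, f(8)=-10975, f(9)=26496, f(10)=-63967, f(11)=154430; answer 154430
Stage 2: A1 = 154430; m = 25; cross terms: (-20*-33 - 18*-25)=1110, (18*25 - 4*-33)=582, (4*16 - -4*25)=164, (-4*-25 - -20*16)=420; twice the area = |2276| = 2276; area = 1138; boundary points = 2 + 2 + 1 + 1 = 6; strictly interior points = area - boundary/2 + 1 = 1136; answer 1136
Stage 3: A2 = 1136; r = 11; T(2) = 1*(-1) + 1*(11) = 10; iterating: T(2)=10, T(3)=9, T(4)=19, T(5)=28, T(6)=47, T(7)=75, T(8)=122, T(9)=197, T(10)=319, T(11)=516, T(12)=835; answer 835

835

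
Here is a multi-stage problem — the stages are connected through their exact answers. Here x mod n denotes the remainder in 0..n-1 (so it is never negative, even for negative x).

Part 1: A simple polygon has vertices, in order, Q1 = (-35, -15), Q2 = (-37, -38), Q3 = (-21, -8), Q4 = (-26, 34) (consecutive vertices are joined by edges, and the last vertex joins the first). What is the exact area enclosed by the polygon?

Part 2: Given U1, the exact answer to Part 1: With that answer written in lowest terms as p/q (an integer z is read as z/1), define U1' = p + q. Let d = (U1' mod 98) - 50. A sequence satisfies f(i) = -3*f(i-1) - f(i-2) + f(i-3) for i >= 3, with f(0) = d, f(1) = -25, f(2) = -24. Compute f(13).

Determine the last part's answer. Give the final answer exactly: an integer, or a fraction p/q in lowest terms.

Part 1: cross terms: (-35*-38 - -37*-15)=775, (-37*-8 - -21*-38)=-502, (-21*34 - -26*-8)=-922, (-26*-15 - -35*34)=1580; twice the area = |931| = 931; area = 931/2; answer 931/2
Part 2: U1 = 931/2; threaded value p + q = 933; d = 1; f(3) = -3*(-24) - 1*(-25) + 1*(1) = 98; iterating: f(3)=98, f(4)=-295, f(5)=763, f(6)=-1896, f(7)=4630, f(8)=-11231, f(9)=27167, f(10)=-65640, f(11)=158522, f(12)=-382759, f(13)=924115; answer 924115

924115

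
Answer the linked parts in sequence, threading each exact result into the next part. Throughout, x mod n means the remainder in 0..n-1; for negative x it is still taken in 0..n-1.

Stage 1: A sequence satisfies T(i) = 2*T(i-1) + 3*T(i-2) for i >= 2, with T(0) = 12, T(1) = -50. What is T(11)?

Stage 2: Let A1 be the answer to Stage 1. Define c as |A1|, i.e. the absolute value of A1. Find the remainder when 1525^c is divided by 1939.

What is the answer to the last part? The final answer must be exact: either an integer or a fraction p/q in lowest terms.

1737

Stage 1: T(2) = 2*(-50) + 3*(12) = -64; iterating: T(2)=-64, T(3)=-278, T(4)=-748, T(5)=-2330, T(6)=-6904, T(7)=-20798, T(8)=-62308, T(9)=-187010, T(10)=-560944, T(11)=-1682918; answer -1682918
Stage 2: A1 = -1682918; c = 1682918; squarings mod 1939: 1525^1=1525, 1525^2=764, 1525^4=57, 1525^8=1310, 1525^16=85, 1525^32=1408, 1525^64=806, 1525^128=71, 1525^256=1163, 1525^512=1086, 1525^1024=484, 1525^2048=1576, 1525^4096=1856, 1525^8192=1072, 1525^16384=1296, 1525^32768=442, 1525^65536=1464, 1525^131072=701, 1525^262144=834, 1525^524288=1394, 1525^1048576=358; 1525^1682918 = 1525^2 * 1525^4 * 1525^32 * 1525^64 * 1525^128 * 1525^256 * 1525^1024 * 1525^2048 * 1525^8192 * 1525^32768 * 1525^65536 * 1525^524288 * 1525^1048576 = 1737 (mod 1939); answer 1737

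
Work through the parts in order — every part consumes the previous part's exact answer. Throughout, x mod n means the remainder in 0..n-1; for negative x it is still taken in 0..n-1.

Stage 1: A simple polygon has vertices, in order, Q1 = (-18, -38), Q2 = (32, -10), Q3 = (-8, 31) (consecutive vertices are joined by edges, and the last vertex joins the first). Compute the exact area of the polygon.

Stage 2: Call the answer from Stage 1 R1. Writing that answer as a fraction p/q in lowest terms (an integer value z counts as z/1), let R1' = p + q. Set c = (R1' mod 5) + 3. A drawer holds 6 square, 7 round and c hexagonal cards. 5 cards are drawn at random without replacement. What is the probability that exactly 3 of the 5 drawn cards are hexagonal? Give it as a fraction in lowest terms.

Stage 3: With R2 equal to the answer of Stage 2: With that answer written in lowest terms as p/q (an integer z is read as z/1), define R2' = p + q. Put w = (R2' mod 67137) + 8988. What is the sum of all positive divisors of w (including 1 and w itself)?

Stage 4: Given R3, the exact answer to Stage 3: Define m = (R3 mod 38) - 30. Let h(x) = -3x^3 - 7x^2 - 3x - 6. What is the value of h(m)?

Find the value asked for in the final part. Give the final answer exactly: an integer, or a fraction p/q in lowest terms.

Stage 1: cross terms: (-18*-10 - 32*-38)=1396, (32*31 - -8*-10)=912, (-8*-38 - -18*31)=862; twice the area = |3170| = 3170; area = 1585; answer 1585
Stage 2: R1 = 1585; threaded value p + q = 1586; c = 4; total draws C(17,5) = 6188; favorable C(4,3)*C(13,2) = 312; P = 6/119; answer 6/119
Stage 3: R2 = 6/119; threaded value p + q = 125; w = 9113; 9113 = 13 * 701; sigma = (1 + 13) * (1 + 701) = 14 * 702 = 9828; answer 9828
Stage 4: R3 = 9828; m = -6; -3*(-6)^3 - 7*(-6)^2 - 3*(-6)^1 - 6 = (648) + (-252) + (18) + (-6) = 408; answer 408

408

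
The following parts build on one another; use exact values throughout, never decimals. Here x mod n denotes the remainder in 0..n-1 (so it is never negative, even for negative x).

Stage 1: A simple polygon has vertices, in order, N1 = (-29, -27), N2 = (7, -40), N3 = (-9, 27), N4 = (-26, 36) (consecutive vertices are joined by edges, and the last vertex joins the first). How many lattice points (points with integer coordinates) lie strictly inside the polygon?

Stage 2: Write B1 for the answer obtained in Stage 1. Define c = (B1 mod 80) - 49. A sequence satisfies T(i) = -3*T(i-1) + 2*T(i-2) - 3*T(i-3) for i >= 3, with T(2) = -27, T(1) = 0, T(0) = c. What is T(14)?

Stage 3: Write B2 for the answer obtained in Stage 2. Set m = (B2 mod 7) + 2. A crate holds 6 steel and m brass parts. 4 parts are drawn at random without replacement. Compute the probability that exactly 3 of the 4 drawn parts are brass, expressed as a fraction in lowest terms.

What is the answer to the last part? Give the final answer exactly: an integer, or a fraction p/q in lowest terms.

Stage 1: cross terms: (-29*-40 - 7*-27)=1349, (7*27 - -9*-40)=-171, (-9*36 - -26*27)=378, (-26*-27 - -29*36)=1746; twice the area = |3302| = 3302; area = 1651; boundary points = 1 + 1 + 1 + 3 = 6; strictly interior points = area - boundary/2 + 1 = 1649; answer 1649
Stage 2: B1 = 1649; c = 0; T(3) = -3*(-27) + 2*(0) - 3*(0) = 81; iterating: T(3)=81, T(4)=-297, T(5)=1134, T(6)=-4239, T(7)=15876, T(8)=-59508, T(9)=222993, T(10)=-835623, T(11)=3131379, T(12)=-11734362, T(13)=43972713, T(14)=-164781000; answer -164781000
Stage 3: B2 = -164781000; m = 3; total draws C(9,4) = 126; favorable C(3,3)*C(6,1) = 6; P = 1/21; answer 1/21

1/21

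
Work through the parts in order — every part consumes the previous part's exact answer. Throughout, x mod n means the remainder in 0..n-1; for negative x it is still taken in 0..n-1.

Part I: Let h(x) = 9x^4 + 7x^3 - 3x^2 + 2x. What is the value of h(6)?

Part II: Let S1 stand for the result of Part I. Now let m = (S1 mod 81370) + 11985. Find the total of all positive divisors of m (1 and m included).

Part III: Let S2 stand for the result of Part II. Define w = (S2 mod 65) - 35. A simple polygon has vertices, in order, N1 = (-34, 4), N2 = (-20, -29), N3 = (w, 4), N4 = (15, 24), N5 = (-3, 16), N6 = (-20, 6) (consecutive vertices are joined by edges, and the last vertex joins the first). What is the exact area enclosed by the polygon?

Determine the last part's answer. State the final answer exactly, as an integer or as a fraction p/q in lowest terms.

938

Part I: 9*(6)^4 + 7*(6)^3 - 3*(6)^2 + 2*(6)^1 = (11664) + (1512) + (-108) + (12) = 13080; answer 13080
Part II: S1 = 13080; m = 25065; 25065 = 3^2 * 5 * 557; sigma = (1 + 3 + 9) * (1 + 5) * (1 + 557) = 13 * 6 * 558 = 43524; answer 43524
Part III: S2 = 43524; w = 4; cross terms: (-34*-29 - -20*4)=1066, (-20*4 - 4*-29)=36, (4*24 - 15*4)=36, (15*16 - -3*24)=312, (-3*6 - -20*16)=302, (-20*4 - -34*6)=124; twice the area = |1876| = 1876; area = 938; answer 938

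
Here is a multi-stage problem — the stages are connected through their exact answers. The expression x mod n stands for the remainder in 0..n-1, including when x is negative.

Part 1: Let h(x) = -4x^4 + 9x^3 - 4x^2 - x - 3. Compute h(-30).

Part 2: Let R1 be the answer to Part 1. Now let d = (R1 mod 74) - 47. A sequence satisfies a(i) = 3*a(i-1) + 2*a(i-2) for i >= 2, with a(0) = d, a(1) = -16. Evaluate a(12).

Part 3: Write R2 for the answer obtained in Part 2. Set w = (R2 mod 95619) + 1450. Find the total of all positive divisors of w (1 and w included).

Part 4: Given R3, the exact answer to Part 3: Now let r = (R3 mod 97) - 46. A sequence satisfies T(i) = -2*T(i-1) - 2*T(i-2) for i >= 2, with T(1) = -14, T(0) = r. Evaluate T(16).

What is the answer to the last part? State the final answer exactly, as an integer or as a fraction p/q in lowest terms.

Part 1: -4*(-30)^4 + 9*(-30)^3 - 4*(-30)^2 - 1*(-30)^1 - 3 = (-3240000) + (-243000) + (-3600) + (30) + (-3) = -3486573; answer -3486573
Part 2: R1 = -3486573; d = -36; a(2) = 3*(-16) + 2*(-36) = -120; iterating: a(2)=-120, a(3)=-392, a(4)=-1416, a(5)=-5032, a(6)=-17928, a(7)=-63848, a(8)=-227400, a(9)=-809896, a(10)=-2884488, a(11)=-10273256, a(12)=-36588744; answer -36588744
Part 3: R2 = -36588744; w = 34783; 34783 = 7 * 4969; sigma = (1 + 7) * (1 + 4969) = 8 * 4970 = 39760; answer 39760
Part 4: R3 = 39760; r = 41; T(2) = -2*(-14) - 2*(41) = -54; iterating: T(2)=-54, T(3)=136, T(4)=-164, T(5)=56, T(6)=216, T(7)=-544, T(8)=656, T(9)=-224, T(10)=-864, T(11)=2176, T(12)=-2624, T(13)=896, T(14)=3456, T(15)=-8704, T(16)=10496; answer 10496

10496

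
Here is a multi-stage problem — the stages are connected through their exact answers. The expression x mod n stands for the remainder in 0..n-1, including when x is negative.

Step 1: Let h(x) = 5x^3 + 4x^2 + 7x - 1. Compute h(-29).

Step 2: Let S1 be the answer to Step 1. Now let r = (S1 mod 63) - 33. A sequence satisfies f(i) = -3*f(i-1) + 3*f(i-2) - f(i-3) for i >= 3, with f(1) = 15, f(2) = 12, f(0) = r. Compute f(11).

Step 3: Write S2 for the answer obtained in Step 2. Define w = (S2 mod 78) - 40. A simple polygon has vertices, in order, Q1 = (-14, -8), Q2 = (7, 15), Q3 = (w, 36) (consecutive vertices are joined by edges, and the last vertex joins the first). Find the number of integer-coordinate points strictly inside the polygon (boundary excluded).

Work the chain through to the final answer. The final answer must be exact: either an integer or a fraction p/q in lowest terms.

Step 1: 5*(-29)^3 + 4*(-29)^2 + 7*(-29)^1 - 1 = (-121945) + (3364) + (-203) + (-1) = -118785; answer -118785
Step 2: S1 = -118785; r = 0; f(3) = -3*(12) + 3*(15) - 1*(0) = 9; iterating: f(3)=9, f(4)=-6, f(5)=33, f(6)=-126, f(7)=483, f(8)=-1860, f(9)=7155, f(10)=-27528, f(11)=105909; answer 105909
Step 3: S2 = 105909; w = 23; cross terms: (-14*15 - 7*-8)=-154, (7*36 - 23*15)=-93, (23*-8 - -14*36)=320; twice the area = |73| = 73; area = 73/2; boundary points = 1 + 1 + 1 = 3; strictly interior points = area - boundary/2 + 1 = 36; answer 36

36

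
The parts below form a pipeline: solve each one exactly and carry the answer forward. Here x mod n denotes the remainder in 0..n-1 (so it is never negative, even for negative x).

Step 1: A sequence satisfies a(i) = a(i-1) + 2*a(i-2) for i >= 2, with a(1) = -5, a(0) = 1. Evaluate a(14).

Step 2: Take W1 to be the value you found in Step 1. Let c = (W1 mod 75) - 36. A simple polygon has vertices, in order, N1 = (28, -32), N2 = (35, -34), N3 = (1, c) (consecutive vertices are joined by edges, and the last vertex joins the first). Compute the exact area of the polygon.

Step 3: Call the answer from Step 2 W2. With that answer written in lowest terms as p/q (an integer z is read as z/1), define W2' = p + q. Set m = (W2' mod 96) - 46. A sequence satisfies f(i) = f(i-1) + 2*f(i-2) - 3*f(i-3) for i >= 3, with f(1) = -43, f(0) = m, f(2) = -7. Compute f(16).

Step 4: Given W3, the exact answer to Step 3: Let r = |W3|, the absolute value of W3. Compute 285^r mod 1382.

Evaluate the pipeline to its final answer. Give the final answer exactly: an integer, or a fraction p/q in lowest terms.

451

Step 1: a(2) = 1*(-5) + 2*(1) = -3; iterating: a(2)=-3, a(3)=-13, a(4)=-19, a(5)=-45, a(6)=-83, a(7)=-173, a(8)=-339, a(9)=-685, a(10)=-1363, a(11)=-2733, a(12)=-5459, a(13)=-10925, a(14)=-21843; answer -21843
Step 2: W1 = -21843; c = 21; cross terms: (28*-34 - 35*-32)=168, (35*21 - 1*-34)=769, (1*-32 - 28*21)=-620; twice the area = |317| = 317; area = 317/2; answer 317/2
Step 3: W2 = 317/2; threaded value p + q = 319; m = -15; f(3) = 1*(-7) + 2*(-43) - 3*(-15) = -48; iterating: f(3)=-48, f(4)=67, f(5)=-8, f(6)=270, f(7)=53, f(8)=617, f(9)=-87, f(10)=988, f(11)=-1037, f(12)=1200, f(13)=-3838, f(14)=1673, f(15)=-9603, f(16)=5257; answer 5257
Step 4: W3 = 5257; r = 5257; squarings mod 1382: 285^1=285, 285^2=1069, 285^4=1229, 285^8=1297, 285^16=315, 285^32=1103, 285^64=449, 285^128=1211, 285^256=219, 285^512=973, 285^1024=59, 285^2048=717, 285^4096=1367; 285^5257 = 285^1 * 285^8 * 285^128 * 285^1024 * 285^4096 = 451 (mod 1382); answer 451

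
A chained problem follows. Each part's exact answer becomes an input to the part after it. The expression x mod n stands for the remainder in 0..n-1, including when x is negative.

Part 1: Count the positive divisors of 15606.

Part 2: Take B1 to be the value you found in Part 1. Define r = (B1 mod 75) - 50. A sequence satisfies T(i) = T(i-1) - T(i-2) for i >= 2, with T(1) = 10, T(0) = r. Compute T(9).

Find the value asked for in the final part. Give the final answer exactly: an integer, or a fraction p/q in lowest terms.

26

Part 1: 15606 = 2 * 3^3 * 17^2; number of divisors = (1+1) * (3+1) * (2+1) = 24; answer 24
Part 2: B1 = 24; r = -26; T(2) = 1*(10) - 1*(-26) = 36; iterating: T(2)=36, T(3)=26, T(4)=-10, T(5)=-36, T(6)=-26, T(7)=10, T(8)=36, T(9)=26; answer 26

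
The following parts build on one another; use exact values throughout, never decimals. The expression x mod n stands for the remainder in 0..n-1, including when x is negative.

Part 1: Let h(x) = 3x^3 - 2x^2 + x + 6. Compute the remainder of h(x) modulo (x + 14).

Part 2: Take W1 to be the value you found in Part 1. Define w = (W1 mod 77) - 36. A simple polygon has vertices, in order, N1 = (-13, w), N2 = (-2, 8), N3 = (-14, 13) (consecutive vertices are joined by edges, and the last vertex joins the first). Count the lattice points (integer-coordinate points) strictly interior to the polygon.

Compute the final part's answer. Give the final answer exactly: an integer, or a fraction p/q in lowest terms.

Part 1: remainder = value at the root: 3*(-14)^3 - 2*(-14)^2 + 1*(-14)^1 + 6 = (-8232) + (-392) + (-14) + (6) = -8632; answer -8632
Part 2: W1 = -8632; w = 33; cross terms: (-13*8 - -2*33)=-38, (-2*13 - -14*8)=86, (-14*33 - -13*13)=-293; twice the area = |-245| = 245; area = 245/2; boundary points = 1 + 1 + 1 = 3; strictly interior points = area - boundary/2 + 1 = 122; answer 122

122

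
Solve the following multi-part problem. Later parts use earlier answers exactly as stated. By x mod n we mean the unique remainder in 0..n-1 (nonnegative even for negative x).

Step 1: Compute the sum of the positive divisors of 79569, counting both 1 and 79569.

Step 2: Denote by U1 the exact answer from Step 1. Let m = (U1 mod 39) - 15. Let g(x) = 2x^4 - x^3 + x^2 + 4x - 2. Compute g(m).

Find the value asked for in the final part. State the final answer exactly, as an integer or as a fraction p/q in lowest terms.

Step 1: 79569 = 3^3 * 7 * 421; sigma = (1 + 3 + 9 + 27) * (1 + 7) * (1 + 421) = 40 * 8 * 422 = 135040; answer 135040
Step 2: U1 = 135040; m = 7; 2*(7)^4 - 1*(7)^3 + 1*(7)^2 + 4*(7)^1 - 2 = (4802) + (-343) + (49) + (28) + (-2) = 4534; answer 4534

4534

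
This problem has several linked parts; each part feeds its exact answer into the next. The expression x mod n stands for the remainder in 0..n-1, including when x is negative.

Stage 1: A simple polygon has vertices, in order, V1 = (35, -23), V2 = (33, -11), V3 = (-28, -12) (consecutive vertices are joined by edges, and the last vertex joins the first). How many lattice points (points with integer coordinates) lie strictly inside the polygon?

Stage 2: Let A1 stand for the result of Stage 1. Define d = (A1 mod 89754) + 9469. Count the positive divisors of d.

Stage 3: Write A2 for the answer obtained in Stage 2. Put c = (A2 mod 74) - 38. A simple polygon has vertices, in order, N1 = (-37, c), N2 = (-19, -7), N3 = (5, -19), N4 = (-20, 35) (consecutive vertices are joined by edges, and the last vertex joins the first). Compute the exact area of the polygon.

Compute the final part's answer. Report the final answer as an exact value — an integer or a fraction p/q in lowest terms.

1775/2

Stage 1: cross terms: (35*-11 - 33*-23)=374, (33*-12 - -28*-11)=-704, (-28*-23 - 35*-12)=1064; twice the area = |734| = 734; area = 367; boundary points = 2 + 1 + 1 = 4; strictly interior points = area - boundary/2 + 1 = 366; answer 366
Stage 2: A1 = 366; d = 9835; 9835 = 5 * 7 * 281; number of divisors = (1+1) * (1+1) * (1+1) = 8; answer 8
Stage 3: A2 = 8; c = -30; cross terms: (-37*-7 - -19*-30)=-311, (-19*-19 - 5*-7)=396, (5*35 - -20*-19)=-205, (-20*-30 - -37*35)=1895; twice the area = |1775| = 1775; area = 1775/2; answer 1775/2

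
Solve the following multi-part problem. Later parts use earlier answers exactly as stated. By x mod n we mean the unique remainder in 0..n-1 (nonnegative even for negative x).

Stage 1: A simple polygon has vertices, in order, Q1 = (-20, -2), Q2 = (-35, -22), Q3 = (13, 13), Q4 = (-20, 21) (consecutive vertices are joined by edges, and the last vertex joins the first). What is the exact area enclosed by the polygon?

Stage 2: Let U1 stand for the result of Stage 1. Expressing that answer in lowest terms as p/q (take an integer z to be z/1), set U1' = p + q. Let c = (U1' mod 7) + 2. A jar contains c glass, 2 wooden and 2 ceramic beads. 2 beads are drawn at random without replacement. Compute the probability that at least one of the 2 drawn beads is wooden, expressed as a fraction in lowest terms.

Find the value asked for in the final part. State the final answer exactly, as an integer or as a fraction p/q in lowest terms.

Stage 1: cross terms: (-20*-22 - -35*-2)=370, (-35*13 - 13*-22)=-169, (13*21 - -20*13)=533, (-20*-2 - -20*21)=460; twice the area = |1194| = 1194; area = 597; answer 597
Stage 2: U1 = 597; threaded value p + q = 598; c = 5; total draws C(9,2) = 36; complement C(7,2) = 21; favorable 36 - 21 = 15; P = 5/12; answer 5/12

5/12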